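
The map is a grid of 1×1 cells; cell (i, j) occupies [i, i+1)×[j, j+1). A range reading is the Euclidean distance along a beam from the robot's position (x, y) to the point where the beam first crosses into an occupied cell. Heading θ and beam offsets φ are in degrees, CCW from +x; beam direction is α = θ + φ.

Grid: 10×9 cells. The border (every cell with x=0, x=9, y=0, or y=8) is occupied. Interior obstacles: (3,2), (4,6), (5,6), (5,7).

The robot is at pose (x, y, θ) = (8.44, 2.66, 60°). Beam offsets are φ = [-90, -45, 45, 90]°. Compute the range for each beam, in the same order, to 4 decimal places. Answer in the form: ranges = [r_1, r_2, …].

beam 1: φ=-90°, α=330°
  cosα=0.8660 sinα=-0.5000 | (8,2) | tMaxX 0.6466 tMaxY 1.3200 | tΔX 1.1547 tΔY 2.0000
    t=0.6466 [x] (9,2) — stop
  → r_1 = 0.6466
beam 2: φ=-45°, α=15°
  cosα=0.9659 sinα=0.2588 | (8,2) | tMaxX 0.5798 tMaxY 1.3137 | tΔX 1.0353 tΔY 3.8637
    t=0.5798 [x] (9,2) — stop
  → r_2 = 0.5798
beam 3: φ=45°, α=105°
  cosα=-0.2588 sinα=0.9659 | (8,2) | tMaxX 1.7000 tMaxY 0.3520 | tΔX 3.8637 tΔY 1.0353
    t=0.3520 [y] (8,3)
    t=1.3873 [y] (8,4)
    t=1.7000 [x] (7,4)
    t=2.4225 [y] (7,5)
    t=3.4578 [y] (7,6)
    t=4.4931 [y] (7,7)
    t=5.5284 [y] (7,8) — stop
  → r_3 = 5.5284
beam 4: φ=90°, α=150°
  cosα=-0.8660 sinα=0.5000 | (8,2) | tMaxX 0.5081 tMaxY 0.6800 | tΔX 1.1547 tΔY 2.0000
    t=0.5081 [x] (7,2)
    t=0.6800 [y] (7,3)
    t=1.6628 [x] (6,3)
    t=2.6800 [y] (6,4)
    t=2.8175 [x] (5,4)
    t=3.9722 [x] (4,4)
    t=4.6800 [y] (4,5)
    t=5.1269 [x] (3,5)
    t=6.2816 [x] (2,5)
    t=6.6800 [y] (2,6)
    t=7.4363 [x] (1,6)
    t=8.5910 [x] (0,6) — stop
  → r_4 = 8.5910

ranges = [0.6466, 0.5798, 5.5284, 8.5910]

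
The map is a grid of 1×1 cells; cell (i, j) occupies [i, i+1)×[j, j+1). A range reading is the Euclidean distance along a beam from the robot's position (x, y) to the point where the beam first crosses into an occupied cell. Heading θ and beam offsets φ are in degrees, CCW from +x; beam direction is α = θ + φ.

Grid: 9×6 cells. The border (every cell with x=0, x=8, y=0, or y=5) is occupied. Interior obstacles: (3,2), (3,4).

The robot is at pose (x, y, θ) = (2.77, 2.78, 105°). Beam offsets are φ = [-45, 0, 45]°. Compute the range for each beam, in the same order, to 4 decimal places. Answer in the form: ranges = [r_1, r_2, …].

beam 1: φ=-45°, α=60°
  direction (0.5000, 0.8660); cell (2,2); t to first gridline: x 0.4600, y 0.2540 (then +2.0000 / +1.1547)
    (2,3) via y @ 0.2540
    (3,3) via x @ 0.4600
    (3,4) via y @ 1.4087  # hit
  → r_1 = 1.4087
beam 2: φ=0°, α=105°
  direction (-0.2588, 0.9659); cell (2,2); t to first gridline: x 2.9751, y 0.2278 (then +3.8637 / +1.0353)
    (2,3) via y @ 0.2278
    (2,4) via y @ 1.2630
    (2,5) via y @ 2.2983  # hit
  → r_2 = 2.2983
beam 3: φ=45°, α=150°
  direction (-0.8660, 0.5000); cell (2,2); t to first gridline: x 0.8891, y 0.4400 (then +1.1547 / +2.0000)
    (2,3) via y @ 0.4400
    (1,3) via x @ 0.8891
    (0,3) via x @ 2.0438  # hit
  → r_3 = 2.0438

ranges = [1.4087, 2.2983, 2.0438]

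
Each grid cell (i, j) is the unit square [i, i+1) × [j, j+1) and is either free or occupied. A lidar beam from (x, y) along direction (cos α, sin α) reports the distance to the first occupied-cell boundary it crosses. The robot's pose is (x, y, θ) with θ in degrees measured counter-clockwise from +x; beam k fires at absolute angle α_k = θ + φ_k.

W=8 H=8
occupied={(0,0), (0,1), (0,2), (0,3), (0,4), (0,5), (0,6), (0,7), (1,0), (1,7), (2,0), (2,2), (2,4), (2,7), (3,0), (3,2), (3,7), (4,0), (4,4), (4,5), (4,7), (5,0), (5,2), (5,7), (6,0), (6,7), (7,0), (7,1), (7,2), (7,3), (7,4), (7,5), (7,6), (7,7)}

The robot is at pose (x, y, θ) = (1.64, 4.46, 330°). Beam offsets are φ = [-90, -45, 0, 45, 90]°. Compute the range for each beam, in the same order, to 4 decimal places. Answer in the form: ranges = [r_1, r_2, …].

ranges = [1.2800, 1.5115, 0.4157, 0.3727, 2.9329]

beam 1: φ=-90°, α=240°
  direction (-0.5000, -0.8660); cell (1,4); t to first gridline: x 1.2800, y 0.5312 (then +2.0000 / +1.1547)
    (1,3) via y @ 0.5312
    (0,3) via x @ 1.2800  # hit
  → r_1 = 1.2800
beam 2: φ=-45°, α=285°
  direction (0.2588, -0.9659); cell (1,4); t to first gridline: x 1.3909, y 0.4762 (then +3.8637 / +1.0353)
    (1,3) via y @ 0.4762
    (2,3) via x @ 1.3909
    (2,2) via y @ 1.5115  # hit
  → r_2 = 1.5115
beam 3: φ=0°, α=330°
  direction (0.8660, -0.5000); cell (1,4); t to first gridline: x 0.4157, y 0.9200 (then +1.1547 / +2.0000)
    (2,4) via x @ 0.4157  # hit
  → r_3 = 0.4157
beam 4: φ=45°, α=15°
  direction (0.9659, 0.2588); cell (1,4); t to first gridline: x 0.3727, y 2.0864 (then +1.0353 / +3.8637)
    (2,4) via x @ 0.3727  # hit
  → r_4 = 0.3727
beam 5: φ=90°, α=60°
  direction (0.5000, 0.8660); cell (1,4); t to first gridline: x 0.7200, y 0.6235 (then +2.0000 / +1.1547)
    (1,5) via y @ 0.6235
    (2,5) via x @ 0.7200
    (2,6) via y @ 1.7782
    (3,6) via x @ 2.7200
    (3,7) via y @ 2.9329  # hit
  → r_5 = 2.9329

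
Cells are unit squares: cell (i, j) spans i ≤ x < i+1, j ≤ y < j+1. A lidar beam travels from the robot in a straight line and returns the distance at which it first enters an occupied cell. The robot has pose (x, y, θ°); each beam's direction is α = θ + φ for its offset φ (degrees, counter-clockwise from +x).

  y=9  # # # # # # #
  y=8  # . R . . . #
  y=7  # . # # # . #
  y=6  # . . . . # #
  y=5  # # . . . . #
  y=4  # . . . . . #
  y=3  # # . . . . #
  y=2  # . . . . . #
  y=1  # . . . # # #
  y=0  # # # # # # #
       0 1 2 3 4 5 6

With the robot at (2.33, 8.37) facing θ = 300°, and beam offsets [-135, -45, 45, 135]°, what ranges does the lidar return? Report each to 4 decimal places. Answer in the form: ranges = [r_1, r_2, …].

ranges = [1.3769, 0.3831, 1.4296, 0.6522]

beam 1: φ=-135°, α=165°
  direction (-0.9659, 0.2588); cell (2,8); t to first gridline: x 0.3416, y 2.4341 (then +1.0353 / +3.8637)
    (1,8) via x @ 0.3416
    (0,8) via x @ 1.3769  # hit
  → r_1 = 1.3769
beam 2: φ=-45°, α=255°
  direction (-0.2588, -0.9659); cell (2,8); t to first gridline: x 1.2750, y 0.3831 (then +3.8637 / +1.0353)
    (2,7) via y @ 0.3831  # hit
  → r_2 = 0.3831
beam 3: φ=45°, α=345°
  direction (0.9659, -0.2588); cell (2,8); t to first gridline: x 0.6936, y 1.4296 (then +1.0353 / +3.8637)
    (3,8) via x @ 0.6936
    (3,7) via y @ 1.4296  # hit
  → r_3 = 1.4296
beam 4: φ=135°, α=75°
  direction (0.2588, 0.9659); cell (2,8); t to first gridline: x 2.5887, y 0.6522 (then +3.8637 / +1.0353)
    (2,9) via y @ 0.6522  # hit
  → r_4 = 0.6522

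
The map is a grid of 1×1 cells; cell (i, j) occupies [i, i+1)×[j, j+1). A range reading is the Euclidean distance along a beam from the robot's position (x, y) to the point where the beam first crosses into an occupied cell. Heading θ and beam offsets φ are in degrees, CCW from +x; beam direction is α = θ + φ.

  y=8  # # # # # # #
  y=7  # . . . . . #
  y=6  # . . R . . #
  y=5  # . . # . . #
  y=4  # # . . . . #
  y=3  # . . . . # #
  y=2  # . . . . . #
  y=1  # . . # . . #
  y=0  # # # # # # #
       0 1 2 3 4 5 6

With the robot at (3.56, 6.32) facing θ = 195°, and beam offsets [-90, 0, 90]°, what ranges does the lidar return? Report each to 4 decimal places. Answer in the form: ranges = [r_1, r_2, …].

beam 1: φ=-90°, α=105°
  d=(-0.2588,0.9659)  start (3,6)  tX=2.1637 tY=0.7040  stride 1/|dx|=3.8637 1/|dy|=1.0353
    cross y-line → (3,7), t=0.7040
    cross y-line → (3,8), t=1.7393 (wall)
  → r_1 = 1.7393
beam 2: φ=0°, α=195°
  d=(-0.9659,-0.2588)  start (3,6)  tX=0.5798 tY=1.2364  stride 1/|dx|=1.0353 1/|dy|=3.8637
    cross x-line → (2,6), t=0.5798
    cross y-line → (2,5), t=1.2364
    cross x-line → (1,5), t=1.6150
    cross x-line → (0,5), t=2.6503 (wall)
  → r_2 = 2.6503
beam 3: φ=90°, α=285°
  d=(0.2588,-0.9659)  start (3,6)  tX=1.7000 tY=0.3313  stride 1/|dx|=3.8637 1/|dy|=1.0353
    cross y-line → (3,5), t=0.3313 (wall)
  → r_3 = 0.3313

ranges = [1.7393, 2.6503, 0.3313]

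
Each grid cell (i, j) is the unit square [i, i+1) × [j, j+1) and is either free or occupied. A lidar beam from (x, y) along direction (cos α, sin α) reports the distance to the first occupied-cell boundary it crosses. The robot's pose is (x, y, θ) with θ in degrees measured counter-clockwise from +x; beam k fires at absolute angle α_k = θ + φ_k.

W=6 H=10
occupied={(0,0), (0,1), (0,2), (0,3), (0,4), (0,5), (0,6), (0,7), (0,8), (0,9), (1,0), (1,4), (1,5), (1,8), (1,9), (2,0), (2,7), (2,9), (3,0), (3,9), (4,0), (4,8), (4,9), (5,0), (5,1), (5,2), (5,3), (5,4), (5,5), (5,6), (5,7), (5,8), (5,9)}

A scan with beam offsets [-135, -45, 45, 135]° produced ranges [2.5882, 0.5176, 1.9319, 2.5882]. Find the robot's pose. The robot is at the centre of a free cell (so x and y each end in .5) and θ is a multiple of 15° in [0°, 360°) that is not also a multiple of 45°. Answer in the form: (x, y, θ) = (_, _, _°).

(x, y, θ) = (4.5, 3.5, 30°)

Enumerate (i+0.5, j+0.5, θ) over the 27 free cells and 16 admissible headings. For each, cast all 4 beams and compare to the given ranges.
  (1.5, 3.5, 240°): beam 1 = 0.5176 ≠ 2.5882 ✗
  (3.5, 8.5, 255°): beam 1 = 0.5774 ≠ 2.5882 ✗
  (1.5, 1.5, 300°): beam 1 = 0.5176 ≠ 2.5882 ✗
  (4.5, 5.5, 75°): beam 1 = 1.0000 ≠ 2.5882 ✗
  …
  (4.5, 3.5, 30°): r_1=2.5882, r_2=0.5176, r_3=1.9319, r_4=2.5882 — all match ✓
Unique over the lattice → pose = (4.5, 3.5, 30°).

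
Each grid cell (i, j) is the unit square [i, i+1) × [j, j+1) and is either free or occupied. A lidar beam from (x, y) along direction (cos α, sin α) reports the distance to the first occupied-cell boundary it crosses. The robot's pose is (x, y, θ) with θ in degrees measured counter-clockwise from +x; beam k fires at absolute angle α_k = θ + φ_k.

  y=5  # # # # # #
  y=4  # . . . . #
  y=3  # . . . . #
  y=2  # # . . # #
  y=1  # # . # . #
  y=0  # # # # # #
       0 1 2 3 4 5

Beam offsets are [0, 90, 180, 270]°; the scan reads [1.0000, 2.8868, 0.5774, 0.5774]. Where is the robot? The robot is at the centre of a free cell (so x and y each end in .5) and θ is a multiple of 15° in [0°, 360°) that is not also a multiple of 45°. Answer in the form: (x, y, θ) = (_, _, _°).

The pose lattice has 12·16 = 192 candidates. Test each by forward raycasting.
  (2.5, 1.5, 150°): beam 1 = 0.5774 ≠ 1.0000 ✗
  (4.5, 1.5, 15°): beam 1 = 0.5176 ≠ 1.0000 ✗
  (2.5, 1.5, 15°): beam 1 = 0.5176 ≠ 1.0000 ✗
  (4.5, 1.5, 300°): beam 1 = 0.5774 ≠ 1.0000 ✗
  …
  (4.5, 4.5, 150°): r_1=1.0000, r_2=2.8868, r_3=0.5774, r_4=0.5774 — all match ✓
Unique over the lattice → pose = (4.5, 4.5, 150°).

(x, y, θ) = (4.5, 4.5, 150°)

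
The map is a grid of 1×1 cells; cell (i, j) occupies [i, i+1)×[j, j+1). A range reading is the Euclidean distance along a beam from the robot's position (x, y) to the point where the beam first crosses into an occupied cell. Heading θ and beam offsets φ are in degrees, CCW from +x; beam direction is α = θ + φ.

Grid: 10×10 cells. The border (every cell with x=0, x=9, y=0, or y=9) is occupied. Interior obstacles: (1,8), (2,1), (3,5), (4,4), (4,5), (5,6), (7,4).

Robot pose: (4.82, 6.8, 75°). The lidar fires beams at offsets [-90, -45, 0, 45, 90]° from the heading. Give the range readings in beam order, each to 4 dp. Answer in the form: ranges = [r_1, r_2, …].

ranges = [0.1863, 0.2078, 2.2776, 2.5403, 3.9548]

beam 1: φ=-90°, α=345°
  cosα=0.9659 sinα=-0.2588 | (4,6) | tMaxX 0.1863 tMaxY 3.0910 | tΔX 1.0353 tΔY 3.8637
    t=0.1863 [x] (5,6) — stop
  → r_1 = 0.1863
beam 2: φ=-45°, α=30°
  cosα=0.8660 sinα=0.5000 | (4,6) | tMaxX 0.2078 tMaxY 0.4000 | tΔX 1.1547 tΔY 2.0000
    t=0.2078 [x] (5,6) — stop
  → r_2 = 0.2078
beam 3: φ=0°, α=75°
  cosα=0.2588 sinα=0.9659 | (4,6) | tMaxX 0.6955 tMaxY 0.2071 | tΔX 3.8637 tΔY 1.0353
    t=0.2071 [y] (4,7)
    t=0.6955 [x] (5,7)
    t=1.2423 [y] (5,8)
    t=2.2776 [y] (5,9) — stop
  → r_3 = 2.2776
beam 4: φ=45°, α=120°
  cosα=-0.5000 sinα=0.8660 | (4,6) | tMaxX 1.6400 tMaxY 0.2309 | tΔX 2.0000 tΔY 1.1547
    t=0.2309 [y] (4,7)
    t=1.3856 [y] (4,8)
    t=1.6400 [x] (3,8)
    t=2.5403 [y] (3,9) — stop
  → r_4 = 2.5403
beam 5: φ=90°, α=165°
  cosα=-0.9659 sinα=0.2588 | (4,6) | tMaxX 0.8489 tMaxY 0.7727 | tΔX 1.0353 tΔY 3.8637
    t=0.7727 [y] (4,7)
    t=0.8489 [x] (3,7)
    t=1.8842 [x] (2,7)
    t=2.9195 [x] (1,7)
    t=3.9548 [x] (0,7) — stop
  → r_5 = 3.9548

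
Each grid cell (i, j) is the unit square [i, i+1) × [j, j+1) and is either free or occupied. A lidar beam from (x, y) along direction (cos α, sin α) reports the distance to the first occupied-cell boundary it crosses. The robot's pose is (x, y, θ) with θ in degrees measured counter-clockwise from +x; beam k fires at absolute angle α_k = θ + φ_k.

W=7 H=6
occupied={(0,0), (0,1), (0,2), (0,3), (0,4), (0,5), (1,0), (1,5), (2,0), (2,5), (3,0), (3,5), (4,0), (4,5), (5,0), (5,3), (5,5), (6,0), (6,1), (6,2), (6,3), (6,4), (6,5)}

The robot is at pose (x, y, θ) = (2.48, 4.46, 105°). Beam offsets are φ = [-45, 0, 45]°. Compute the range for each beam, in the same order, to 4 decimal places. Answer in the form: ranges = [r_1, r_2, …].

beam 1: φ=-45°, α=60°
  d=(0.5000,0.8660)  start (2,4)  tX=1.0400 tY=0.6235  stride 1/|dx|=2.0000 1/|dy|=1.1547
    cross y-line → (2,5), t=0.6235 (wall)
  → r_1 = 0.6235
beam 2: φ=0°, α=105°
  d=(-0.2588,0.9659)  start (2,4)  tX=1.8546 tY=0.5590  stride 1/|dx|=3.8637 1/|dy|=1.0353
    cross y-line → (2,5), t=0.5590 (wall)
  → r_2 = 0.5590
beam 3: φ=45°, α=150°
  d=(-0.8660,0.5000)  start (2,4)  tX=0.5543 tY=1.0800  stride 1/|dx|=1.1547 1/|dy|=2.0000
    cross x-line → (1,4), t=0.5543
    cross y-line → (1,5), t=1.0800 (wall)
  → r_3 = 1.0800

ranges = [0.6235, 0.5590, 1.0800]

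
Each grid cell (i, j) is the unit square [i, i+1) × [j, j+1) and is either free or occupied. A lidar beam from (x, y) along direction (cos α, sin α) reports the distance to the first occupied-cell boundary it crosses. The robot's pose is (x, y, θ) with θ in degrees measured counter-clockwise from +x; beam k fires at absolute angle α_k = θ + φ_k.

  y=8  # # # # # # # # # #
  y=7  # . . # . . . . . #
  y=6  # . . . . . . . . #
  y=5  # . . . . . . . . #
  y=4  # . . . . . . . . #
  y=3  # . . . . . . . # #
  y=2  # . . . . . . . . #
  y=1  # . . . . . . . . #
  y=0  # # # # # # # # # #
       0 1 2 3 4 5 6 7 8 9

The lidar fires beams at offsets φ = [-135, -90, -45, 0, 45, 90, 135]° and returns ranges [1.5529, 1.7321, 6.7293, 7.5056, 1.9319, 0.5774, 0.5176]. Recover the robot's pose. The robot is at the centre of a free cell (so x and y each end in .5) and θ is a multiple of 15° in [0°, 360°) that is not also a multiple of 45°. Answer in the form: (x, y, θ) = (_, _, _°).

Enumerate (i+0.5, j+0.5, θ) over the 54 free cells and 16 admissible headings. For each, cast all 7 beams and compare to the given ranges.
  (6.5, 5.5, 300°): beam 1 = 5.6940 ≠ 1.5529 ✗
  (2.5, 1.5, 30°): beam 1 = 0.5176 ≠ 1.5529 ✗
  (4.5, 6.5, 285°): beam 1 = 1.0000 ≠ 1.5529 ✗
  (3.5, 1.5, 300°): beam 1 = 2.5882 ≠ 1.5529 ✗
  …
  (7.5, 1.5, 150°): r_1=1.5529, r_2=1.7321, r_3=6.7293, r_4=7.5056, r_5=1.9319, r_6=0.5774, r_7=0.5176 — all match ✓
No second candidate reproduces the full scan.

(x, y, θ) = (7.5, 1.5, 150°)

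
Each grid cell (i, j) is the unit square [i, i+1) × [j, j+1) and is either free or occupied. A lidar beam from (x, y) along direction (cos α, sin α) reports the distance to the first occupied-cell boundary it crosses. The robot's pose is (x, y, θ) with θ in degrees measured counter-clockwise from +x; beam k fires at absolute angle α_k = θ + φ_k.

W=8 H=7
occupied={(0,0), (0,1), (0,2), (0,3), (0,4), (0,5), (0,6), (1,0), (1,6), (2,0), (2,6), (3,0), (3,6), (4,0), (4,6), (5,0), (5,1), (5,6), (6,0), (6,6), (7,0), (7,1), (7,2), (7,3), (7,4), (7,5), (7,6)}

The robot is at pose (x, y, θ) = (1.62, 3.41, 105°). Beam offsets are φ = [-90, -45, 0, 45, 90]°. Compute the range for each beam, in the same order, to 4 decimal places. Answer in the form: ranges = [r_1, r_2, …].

beam 1: φ=-90°, α=15°
  dir = (cos 15°, sin 15°) = (0.9659, 0.2588); from cell (1,3)
  next x-line at t=0.3934, next y-line at t=2.2796; Δt_x=1.0353, Δt_y=3.8637
    x: enter (2,3) at t=0.3934
    x: enter (3,3) at t=1.4287
    y: enter (3,4) at t=2.2796
    x: enter (4,4) at t=2.4640
    x: enter (5,4) at t=3.4992
    x: enter (6,4) at t=4.5345
    x: enter (7,4) at t=5.5698 ← occupied
  → r_1 = 5.5698
beam 2: φ=-45°, α=60°
  dir = (cos 60°, sin 60°) = (0.5000, 0.8660); from cell (1,3)
  next x-line at t=0.7600, next y-line at t=0.6813; Δt_x=2.0000, Δt_y=1.1547
    y: enter (1,4) at t=0.6813
    x: enter (2,4) at t=0.7600
    y: enter (2,5) at t=1.8360
    x: enter (3,5) at t=2.7600
    y: enter (3,6) at t=2.9907 ← occupied
  → r_2 = 2.9907
beam 3: φ=0°, α=105°
  dir = (cos 105°, sin 105°) = (-0.2588, 0.9659); from cell (1,3)
  next x-line at t=2.3955, next y-line at t=0.6108; Δt_x=3.8637, Δt_y=1.0353
    y: enter (1,4) at t=0.6108
    y: enter (1,5) at t=1.6461
    x: enter (0,5) at t=2.3955 ← occupied
  → r_3 = 2.3955
beam 4: φ=45°, α=150°
  dir = (cos 150°, sin 150°) = (-0.8660, 0.5000); from cell (1,3)
  next x-line at t=0.7159, next y-line at t=1.1800; Δt_x=1.1547, Δt_y=2.0000
    x: enter (0,3) at t=0.7159 ← occupied
  → r_4 = 0.7159
beam 5: φ=90°, α=195°
  dir = (cos 195°, sin 195°) = (-0.9659, -0.2588); from cell (1,3)
  next x-line at t=0.6419, next y-line at t=1.5841; Δt_x=1.0353, Δt_y=3.8637
    x: enter (0,3) at t=0.6419 ← occupied
  → r_5 = 0.6419

ranges = [5.5698, 2.9907, 2.3955, 0.7159, 0.6419]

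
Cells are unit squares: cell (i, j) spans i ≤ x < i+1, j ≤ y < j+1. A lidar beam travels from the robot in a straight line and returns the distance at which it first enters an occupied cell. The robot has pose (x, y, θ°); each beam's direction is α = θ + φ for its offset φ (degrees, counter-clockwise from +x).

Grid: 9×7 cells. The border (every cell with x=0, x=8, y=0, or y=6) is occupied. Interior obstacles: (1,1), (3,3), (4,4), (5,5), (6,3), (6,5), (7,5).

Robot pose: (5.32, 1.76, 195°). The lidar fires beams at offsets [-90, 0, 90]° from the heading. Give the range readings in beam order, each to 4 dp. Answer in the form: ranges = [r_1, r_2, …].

beam 1: φ=-90°, α=105°
  direction (-0.2588, 0.9659); cell (5,1); t to first gridline: x 1.2364, y 0.2485 (then +3.8637 / +1.0353)
    (5,2) via y @ 0.2485
    (4,2) via x @ 1.2364
    (4,3) via y @ 1.2837
    (4,4) via y @ 2.3190  # hit
  → r_1 = 2.3190
beam 2: φ=0°, α=195°
  direction (-0.9659, -0.2588); cell (5,1); t to first gridline: x 0.3313, y 2.9364 (then +1.0353 / +3.8637)
    (4,1) via x @ 0.3313
    (3,1) via x @ 1.3666
    (2,1) via x @ 2.4018
    (2,0) via y @ 2.9364  # hit
  → r_2 = 2.9364
beam 3: φ=90°, α=285°
  direction (0.2588, -0.9659); cell (5,1); t to first gridline: x 2.6273, y 0.7868 (then +3.8637 / +1.0353)
    (5,0) via y @ 0.7868  # hit
  → r_3 = 0.7868

ranges = [2.3190, 2.9364, 0.7868]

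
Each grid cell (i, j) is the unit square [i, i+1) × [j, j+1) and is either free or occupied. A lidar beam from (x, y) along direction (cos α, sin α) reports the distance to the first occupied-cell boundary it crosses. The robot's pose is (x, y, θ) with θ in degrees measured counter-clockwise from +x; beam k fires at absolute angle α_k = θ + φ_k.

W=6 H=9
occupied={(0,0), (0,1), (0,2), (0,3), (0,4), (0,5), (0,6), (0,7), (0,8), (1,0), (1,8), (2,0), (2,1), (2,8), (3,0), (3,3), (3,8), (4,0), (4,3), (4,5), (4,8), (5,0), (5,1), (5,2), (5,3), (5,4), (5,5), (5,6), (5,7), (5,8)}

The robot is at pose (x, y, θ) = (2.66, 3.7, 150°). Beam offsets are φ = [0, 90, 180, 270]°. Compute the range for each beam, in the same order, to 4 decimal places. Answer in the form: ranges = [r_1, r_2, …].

ranges = [1.9168, 3.1177, 0.3926, 4.6800]

beam 1: φ=0°, α=150°
  cosα=-0.8660 sinα=0.5000 | (2,3) | tMaxX 0.7621 tMaxY 0.6000 | tΔX 1.1547 tΔY 2.0000
    t=0.6000 [y] (2,4)
    t=0.7621 [x] (1,4)
    t=1.9168 [x] (0,4) — stop
  → r_1 = 1.9168
beam 2: φ=90°, α=240°
  cosα=-0.5000 sinα=-0.8660 | (2,3) | tMaxX 1.3200 tMaxY 0.8083 | tΔX 2.0000 tΔY 1.1547
    t=0.8083 [y] (2,2)
    t=1.3200 [x] (1,2)
    t=1.9630 [y] (1,1)
    t=3.1177 [y] (1,0) — stop
  → r_2 = 3.1177
beam 3: φ=180°, α=330°
  cosα=0.8660 sinα=-0.5000 | (2,3) | tMaxX 0.3926 tMaxY 1.4000 | tΔX 1.1547 tΔY 2.0000
    t=0.3926 [x] (3,3) — stop
  → r_3 = 0.3926
beam 4: φ=270°, α=60°
  cosα=0.5000 sinα=0.8660 | (2,3) | tMaxX 0.6800 tMaxY 0.3464 | tΔX 2.0000 tΔY 1.1547
    t=0.3464 [y] (2,4)
    t=0.6800 [x] (3,4)
    t=1.5011 [y] (3,5)
    t=2.6558 [y] (3,6)
    t=2.6800 [x] (4,6)
    t=3.8105 [y] (4,7)
    t=4.6800 [x] (5,7) — stop
  → r_4 = 4.6800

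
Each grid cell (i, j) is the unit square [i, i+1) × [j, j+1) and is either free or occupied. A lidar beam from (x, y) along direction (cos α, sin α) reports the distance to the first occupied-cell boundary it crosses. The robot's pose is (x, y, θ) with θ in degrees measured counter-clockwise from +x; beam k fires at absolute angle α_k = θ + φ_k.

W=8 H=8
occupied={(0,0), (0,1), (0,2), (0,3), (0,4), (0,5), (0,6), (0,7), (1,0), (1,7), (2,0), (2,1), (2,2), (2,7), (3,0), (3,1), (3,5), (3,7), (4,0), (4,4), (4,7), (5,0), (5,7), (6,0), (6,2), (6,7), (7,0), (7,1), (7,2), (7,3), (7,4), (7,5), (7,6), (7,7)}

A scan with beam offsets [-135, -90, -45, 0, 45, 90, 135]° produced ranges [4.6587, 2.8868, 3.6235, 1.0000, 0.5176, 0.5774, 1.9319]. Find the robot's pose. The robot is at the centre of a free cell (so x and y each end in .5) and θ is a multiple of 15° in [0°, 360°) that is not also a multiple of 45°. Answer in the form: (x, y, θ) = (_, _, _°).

Enumerate (i+0.5, j+0.5, θ) over the 30 free cells and 16 admissible headings. For each, cast all 7 beams and compare to the given ranges.
  (3.5, 3.5, 195°): beam 1 = 1.0000 ≠ 4.6587 ✗
  (6.5, 6.5, 150°): beam 1 = 0.5176 ≠ 4.6587 ✗
  (3.5, 6.5, 15°): beam 1 = 0.5774 ≠ 4.6587 ✗
  (3.5, 4.5, 285°): beam 1 = 2.8868 ≠ 4.6587 ✗
  …
  (1.5, 3.5, 120°): r_1=4.6587, r_2=2.8868, r_3=3.6235, r_4=1.0000, r_5=0.5176, r_6=0.5774, r_7=1.9319 — all match ✓
Unique over the lattice → pose = (1.5, 3.5, 120°).

(x, y, θ) = (1.5, 3.5, 120°)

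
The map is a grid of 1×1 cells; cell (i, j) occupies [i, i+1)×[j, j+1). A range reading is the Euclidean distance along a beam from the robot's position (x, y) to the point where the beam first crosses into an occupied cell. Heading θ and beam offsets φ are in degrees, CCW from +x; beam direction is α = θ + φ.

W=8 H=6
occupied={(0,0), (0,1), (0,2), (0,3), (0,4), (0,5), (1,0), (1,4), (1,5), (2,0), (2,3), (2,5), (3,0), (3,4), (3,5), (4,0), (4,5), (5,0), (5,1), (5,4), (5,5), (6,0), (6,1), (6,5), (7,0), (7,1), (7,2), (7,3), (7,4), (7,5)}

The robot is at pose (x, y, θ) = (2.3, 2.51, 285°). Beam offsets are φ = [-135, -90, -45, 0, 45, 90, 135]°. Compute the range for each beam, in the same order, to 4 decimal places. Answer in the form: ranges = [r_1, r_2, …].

beam 1: φ=-135°, α=150°
  dir = (cos 150°, sin 150°) = (-0.8660, 0.5000); from cell (2,2)
  next x-line at t=0.3464, next y-line at t=0.9800; Δt_x=1.1547, Δt_y=2.0000
    x: enter (1,2) at t=0.3464
    y: enter (1,3) at t=0.9800
    x: enter (0,3) at t=1.5011 ← occupied
  → r_1 = 1.5011
beam 2: φ=-90°, α=195°
  dir = (cos 195°, sin 195°) = (-0.9659, -0.2588); from cell (2,2)
  next x-line at t=0.3106, next y-line at t=1.9705; Δt_x=1.0353, Δt_y=3.8637
    x: enter (1,2) at t=0.3106
    x: enter (0,2) at t=1.3459 ← occupied
  → r_2 = 1.3459
beam 3: φ=-45°, α=240°
  dir = (cos 240°, sin 240°) = (-0.5000, -0.8660); from cell (2,2)
  next x-line at t=0.6000, next y-line at t=0.5889; Δt_x=2.0000, Δt_y=1.1547
    y: enter (2,1) at t=0.5889
    x: enter (1,1) at t=0.6000
    y: enter (1,0) at t=1.7436 ← occupied
  → r_3 = 1.7436
beam 4: φ=0°, α=285°
  dir = (cos 285°, sin 285°) = (0.2588, -0.9659); from cell (2,2)
  next x-line at t=2.7046, next y-line at t=0.5280; Δt_x=3.8637, Δt_y=1.0353
    y: enter (2,1) at t=0.5280
    y: enter (2,0) at t=1.5633 ← occupied
  → r_4 = 1.5633
beam 5: φ=45°, α=330°
  dir = (cos 330°, sin 330°) = (0.8660, -0.5000); from cell (2,2)
  next x-line at t=0.8083, next y-line at t=1.0200; Δt_x=1.1547, Δt_y=2.0000
    x: enter (3,2) at t=0.8083
    y: enter (3,1) at t=1.0200
    x: enter (4,1) at t=1.9630
    y: enter (4,0) at t=3.0200 ← occupied
  → r_5 = 3.0200
beam 6: φ=90°, α=15°
  dir = (cos 15°, sin 15°) = (0.9659, 0.2588); from cell (2,2)
  next x-line at t=0.7247, next y-line at t=1.8932; Δt_x=1.0353, Δt_y=3.8637
    x: enter (3,2) at t=0.7247
    x: enter (4,2) at t=1.7600
    y: enter (4,3) at t=1.8932
    x: enter (5,3) at t=2.7952
    x: enter (6,3) at t=3.8305
    x: enter (7,3) at t=4.8658 ← occupied
  → r_6 = 4.8658
beam 7: φ=135°, α=60°
  dir = (cos 60°, sin 60°) = (0.5000, 0.8660); from cell (2,2)
  next x-line at t=1.4000, next y-line at t=0.5658; Δt_x=2.0000, Δt_y=1.1547
    y: enter (2,3) at t=0.5658 ← occupied
  → r_7 = 0.5658

ranges = [1.5011, 1.3459, 1.7436, 1.5633, 3.0200, 4.8658, 0.5658]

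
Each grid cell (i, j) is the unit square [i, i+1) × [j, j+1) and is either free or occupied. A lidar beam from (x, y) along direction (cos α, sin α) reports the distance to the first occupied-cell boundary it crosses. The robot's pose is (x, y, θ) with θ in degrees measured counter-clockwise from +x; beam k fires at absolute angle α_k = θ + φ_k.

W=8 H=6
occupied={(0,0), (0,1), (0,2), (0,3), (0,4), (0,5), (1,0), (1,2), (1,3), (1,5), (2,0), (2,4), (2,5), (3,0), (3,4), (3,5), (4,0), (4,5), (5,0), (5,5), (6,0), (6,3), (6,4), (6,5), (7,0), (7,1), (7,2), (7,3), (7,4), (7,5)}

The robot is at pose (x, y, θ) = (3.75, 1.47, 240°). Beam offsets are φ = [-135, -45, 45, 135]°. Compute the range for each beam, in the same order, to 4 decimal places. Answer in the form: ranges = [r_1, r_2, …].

ranges = [2.6192, 1.8159, 0.4866, 3.3646]

beam 1: φ=-135°, α=105°
  cosα=-0.2588 sinα=0.9659 | (3,1) | tMaxX 2.8978 tMaxY 0.5487 | tΔX 3.8637 tΔY 1.0353
    t=0.5487 [y] (3,2)
    t=1.5840 [y] (3,3)
    t=2.6192 [y] (3,4) — stop
  → r_1 = 2.6192
beam 2: φ=-45°, α=195°
  cosα=-0.9659 sinα=-0.2588 | (3,1) | tMaxX 0.7765 tMaxY 1.8159 | tΔX 1.0353 tΔY 3.8637
    t=0.7765 [x] (2,1)
    t=1.8117 [x] (1,1)
    t=1.8159 [y] (1,0) — stop
  → r_2 = 1.8159
beam 3: φ=45°, α=285°
  cosα=0.2588 sinα=-0.9659 | (3,1) | tMaxX 0.9659 tMaxY 0.4866 | tΔX 3.8637 tΔY 1.0353
    t=0.4866 [y] (3,0) — stop
  → r_3 = 0.4866
beam 4: φ=135°, α=15°
  cosα=0.9659 sinα=0.2588 | (3,1) | tMaxX 0.2588 tMaxY 2.0478 | tΔX 1.0353 tΔY 3.8637
    t=0.2588 [x] (4,1)
    t=1.2941 [x] (5,1)
    t=2.0478 [y] (5,2)
    t=2.3294 [x] (6,2)
    t=3.3646 [x] (7,2) — stop
  → r_4 = 3.3646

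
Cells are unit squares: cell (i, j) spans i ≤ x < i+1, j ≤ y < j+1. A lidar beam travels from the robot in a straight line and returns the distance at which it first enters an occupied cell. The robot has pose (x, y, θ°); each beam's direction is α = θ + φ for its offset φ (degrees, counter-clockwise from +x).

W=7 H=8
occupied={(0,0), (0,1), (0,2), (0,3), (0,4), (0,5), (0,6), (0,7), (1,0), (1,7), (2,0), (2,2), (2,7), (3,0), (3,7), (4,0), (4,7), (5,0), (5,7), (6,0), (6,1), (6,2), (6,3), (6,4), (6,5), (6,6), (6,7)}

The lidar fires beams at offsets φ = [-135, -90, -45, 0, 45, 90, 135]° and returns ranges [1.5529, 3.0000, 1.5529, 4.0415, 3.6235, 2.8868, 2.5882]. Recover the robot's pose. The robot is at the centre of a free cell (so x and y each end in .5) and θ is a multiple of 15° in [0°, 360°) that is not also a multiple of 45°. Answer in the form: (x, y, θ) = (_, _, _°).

(x, y, θ) = (2.5, 4.5, 330°)

Candidates: 29 free-cell centres × 16 headings = 464 poses. Raycast each; keep the one whose scan matches to 4 dp.
  (4.5, 3.5, 120°): beam 2 = 1.7321 ≠ 3.0000 ✗
  (2.5, 1.5, 75°): beam 1 = 0.5774 ≠ 1.5529 ✗
  (3.5, 2.5, 195°): beam 1 = 5.0000 ≠ 1.5529 ✗
  (3.5, 2.5, 285°): beam 1 = 0.5774 ≠ 1.5529 ✗
  …
  (2.5, 4.5, 330°): r_1=1.5529, r_2=3.0000, r_3=1.5529, r_4=4.0415, r_5=3.6235, r_6=2.8868, r_7=2.5882 — all match ✓
No second candidate reproduces the full scan.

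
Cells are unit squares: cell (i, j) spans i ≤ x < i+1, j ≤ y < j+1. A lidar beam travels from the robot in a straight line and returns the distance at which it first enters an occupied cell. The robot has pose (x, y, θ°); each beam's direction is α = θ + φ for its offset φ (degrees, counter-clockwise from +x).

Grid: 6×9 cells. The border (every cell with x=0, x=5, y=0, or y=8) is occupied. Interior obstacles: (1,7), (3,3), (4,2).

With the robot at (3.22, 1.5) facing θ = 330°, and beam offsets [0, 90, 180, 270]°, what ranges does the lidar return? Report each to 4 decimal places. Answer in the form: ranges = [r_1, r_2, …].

ranges = [1.0000, 1.5600, 2.5634, 0.5774]

beam 1: φ=0°, α=330°
  dir = (cos 330°, sin 330°) = (0.8660, -0.5000); from cell (3,1)
  next x-line at t=0.9007, next y-line at t=1.0000; Δt_x=1.1547, Δt_y=2.0000
    x: enter (4,1) at t=0.9007
    y: enter (4,0) at t=1.0000 ← occupied
  → r_1 = 1.0000
beam 2: φ=90°, α=60°
  dir = (cos 60°, sin 60°) = (0.5000, 0.8660); from cell (3,1)
  next x-line at t=1.5600, next y-line at t=0.5774; Δt_x=2.0000, Δt_y=1.1547
    y: enter (3,2) at t=0.5774
    x: enter (4,2) at t=1.5600 ← occupied
  → r_2 = 1.5600
beam 3: φ=180°, α=150°
  dir = (cos 150°, sin 150°) = (-0.8660, 0.5000); from cell (3,1)
  next x-line at t=0.2540, next y-line at t=1.0000; Δt_x=1.1547, Δt_y=2.0000
    x: enter (2,1) at t=0.2540
    y: enter (2,2) at t=1.0000
    x: enter (1,2) at t=1.4087
    x: enter (0,2) at t=2.5634 ← occupied
  → r_3 = 2.5634
beam 4: φ=270°, α=240°
  dir = (cos 240°, sin 240°) = (-0.5000, -0.8660); from cell (3,1)
  next x-line at t=0.4400, next y-line at t=0.5774; Δt_x=2.0000, Δt_y=1.1547
    x: enter (2,1) at t=0.4400
    y: enter (2,0) at t=0.5774 ← occupied
  → r_4 = 0.5774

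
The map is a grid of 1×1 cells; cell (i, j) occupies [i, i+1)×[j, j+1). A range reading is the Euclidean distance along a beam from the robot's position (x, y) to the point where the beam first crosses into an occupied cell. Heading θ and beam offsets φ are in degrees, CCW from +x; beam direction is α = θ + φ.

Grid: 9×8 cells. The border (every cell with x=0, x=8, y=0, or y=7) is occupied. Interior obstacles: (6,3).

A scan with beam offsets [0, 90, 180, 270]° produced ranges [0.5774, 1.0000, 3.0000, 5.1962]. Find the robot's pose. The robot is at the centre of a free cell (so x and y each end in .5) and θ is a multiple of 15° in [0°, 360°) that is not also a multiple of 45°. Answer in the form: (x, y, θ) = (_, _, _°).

The pose lattice has 41·16 = 656 candidates. Test each by forward raycasting.
  (2.5, 5.5, 105°): beam 1 = 1.5529 ≠ 0.5774 ✗
  (5.5, 2.5, 150°): beam 1 = 5.1962 ≠ 0.5774 ✗
  (1.5, 5.5, 285°): beam 1 = 4.6587 ≠ 0.5774 ✗
  (5.5, 5.5, 345°): beam 1 = 2.5882 ≠ 0.5774 ✗
  (7.5, 2.5, 285°): beam 1 = 1.5529 ≠ 0.5774 ✗
  …
  (1.5, 2.5, 150°): r_1=0.5774, r_2=1.0000, r_3=3.0000, r_4=5.1962 — all match ✓
Unique over the lattice → pose = (1.5, 2.5, 150°).

(x, y, θ) = (1.5, 2.5, 150°)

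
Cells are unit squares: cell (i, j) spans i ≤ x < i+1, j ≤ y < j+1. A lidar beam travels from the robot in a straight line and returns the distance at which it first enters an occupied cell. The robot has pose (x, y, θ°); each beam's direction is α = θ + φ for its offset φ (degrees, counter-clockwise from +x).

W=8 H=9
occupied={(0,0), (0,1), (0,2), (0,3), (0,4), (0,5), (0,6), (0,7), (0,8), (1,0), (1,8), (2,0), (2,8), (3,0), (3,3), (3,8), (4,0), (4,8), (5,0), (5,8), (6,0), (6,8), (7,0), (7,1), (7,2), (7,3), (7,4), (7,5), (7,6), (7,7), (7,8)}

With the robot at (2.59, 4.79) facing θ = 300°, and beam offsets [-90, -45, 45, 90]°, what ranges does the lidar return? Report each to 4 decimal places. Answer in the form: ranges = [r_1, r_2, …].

beam 1: φ=-90°, α=210°
  d=(-0.8660,-0.5000)  start (2,4)  tX=0.6813 tY=1.5800  stride 1/|dx|=1.1547 1/|dy|=2.0000
    cross x-line → (1,4), t=0.6813
    cross y-line → (1,3), t=1.5800
    cross x-line → (0,3), t=1.8360 (wall)
  → r_1 = 1.8360
beam 2: φ=-45°, α=255°
  d=(-0.2588,-0.9659)  start (2,4)  tX=2.2796 tY=0.8179  stride 1/|dx|=3.8637 1/|dy|=1.0353
    cross y-line → (2,3), t=0.8179
    cross y-line → (2,2), t=1.8531
    cross x-line → (1,2), t=2.2796
    cross y-line → (1,1), t=2.8884
    cross y-line → (1,0), t=3.9237 (wall)
  → r_2 = 3.9237
beam 3: φ=45°, α=345°
  d=(0.9659,-0.2588)  start (2,4)  tX=0.4245 tY=3.0523  stride 1/|dx|=1.0353 1/|dy|=3.8637
    cross x-line → (3,4), t=0.4245
    cross x-line → (4,4), t=1.4597
    cross x-line → (5,4), t=2.4950
    cross y-line → (5,3), t=3.0523
    cross x-line → (6,3), t=3.5303
    cross x-line → (7,3), t=4.5656 (wall)
  → r_3 = 4.5656
beam 4: φ=90°, α=30°
  d=(0.8660,0.5000)  start (2,4)  tX=0.4734 tY=0.4200  stride 1/|dx|=1.1547 1/|dy|=2.0000
    cross y-line → (2,5), t=0.4200
    cross x-line → (3,5), t=0.4734
    cross x-line → (4,5), t=1.6281
    cross y-line → (4,6), t=2.4200
    cross x-line → (5,6), t=2.7828
    cross x-line → (6,6), t=3.9375
    cross y-line → (6,7), t=4.4200
    cross x-line → (7,7), t=5.0922 (wall)
  → r_4 = 5.0922

ranges = [1.8360, 3.9237, 4.5656, 5.0922]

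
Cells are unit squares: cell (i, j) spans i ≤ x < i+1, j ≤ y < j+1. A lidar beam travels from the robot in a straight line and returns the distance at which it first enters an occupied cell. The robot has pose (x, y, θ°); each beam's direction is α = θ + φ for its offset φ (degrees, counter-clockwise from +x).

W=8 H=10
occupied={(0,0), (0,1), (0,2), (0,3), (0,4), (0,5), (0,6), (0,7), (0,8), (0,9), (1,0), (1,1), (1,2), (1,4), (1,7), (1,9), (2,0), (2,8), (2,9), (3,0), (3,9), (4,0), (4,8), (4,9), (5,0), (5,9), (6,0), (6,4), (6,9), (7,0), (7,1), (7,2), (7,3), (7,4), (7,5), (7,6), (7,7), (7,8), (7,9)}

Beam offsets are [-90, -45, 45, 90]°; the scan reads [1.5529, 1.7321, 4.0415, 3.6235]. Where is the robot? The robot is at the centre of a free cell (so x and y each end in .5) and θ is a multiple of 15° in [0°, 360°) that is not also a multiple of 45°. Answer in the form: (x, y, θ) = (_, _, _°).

(x, y, θ) = (5.5, 2.5, 105°)

Candidates: 41 free-cell centres × 16 headings = 656 poses. Raycast each; keep the one whose scan matches to 4 dp.
  (4.5, 1.5, 285°): beam 1 = 1.9319 ≠ 1.5529 ✗
  (1.5, 3.5, 330°): beam 1 = 0.5774 ≠ 1.5529 ✗
  (5.5, 3.5, 120°): beam 1 = 1.0000 ≠ 1.5529 ✗
  (1.5, 5.5, 255°): beam 1 = 0.5176 ≠ 1.5529 ✗
  …
  (5.5, 2.5, 105°): r_1=1.5529, r_2=1.7321, r_3=4.0415, r_4=3.6235 — all match ✓
Only this pose fits every beam.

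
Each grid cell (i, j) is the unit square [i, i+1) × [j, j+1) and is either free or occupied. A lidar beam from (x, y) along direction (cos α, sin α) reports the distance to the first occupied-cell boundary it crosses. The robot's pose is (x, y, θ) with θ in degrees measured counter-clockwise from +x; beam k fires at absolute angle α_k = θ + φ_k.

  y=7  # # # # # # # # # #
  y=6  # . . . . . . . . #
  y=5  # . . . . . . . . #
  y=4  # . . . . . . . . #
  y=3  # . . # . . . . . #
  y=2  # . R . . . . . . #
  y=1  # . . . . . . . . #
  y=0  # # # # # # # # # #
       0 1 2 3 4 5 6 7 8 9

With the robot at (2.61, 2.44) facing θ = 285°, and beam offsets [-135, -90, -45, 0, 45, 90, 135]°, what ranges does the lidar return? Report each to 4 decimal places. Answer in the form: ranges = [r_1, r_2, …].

beam 1: φ=-135°, α=150°
  d=(-0.8660,0.5000)  start (2,2)  tX=0.7044 tY=1.1200  stride 1/|dx|=1.1547 1/|dy|=2.0000
    cross x-line → (1,2), t=0.7044
    cross y-line → (1,3), t=1.1200
    cross x-line → (0,3), t=1.8591 (wall)
  → r_1 = 1.8591
beam 2: φ=-90°, α=195°
  d=(-0.9659,-0.2588)  start (2,2)  tX=0.6315 tY=1.7000  stride 1/|dx|=1.0353 1/|dy|=3.8637
    cross x-line → (1,2), t=0.6315
    cross x-line → (0,2), t=1.6668 (wall)
  → r_2 = 1.6668
beam 3: φ=-45°, α=240°
  d=(-0.5000,-0.8660)  start (2,2)  tX=1.2200 tY=0.5081  stride 1/|dx|=2.0000 1/|dy|=1.1547
    cross y-line → (2,1), t=0.5081
    cross x-line → (1,1), t=1.2200
    cross y-line → (1,0), t=1.6628 (wall)
  → r_3 = 1.6628
beam 4: φ=0°, α=285°
  d=(0.2588,-0.9659)  start (2,2)  tX=1.5068 tY=0.4555  stride 1/|dx|=3.8637 1/|dy|=1.0353
    cross y-line → (2,1), t=0.4555
    cross y-line → (2,0), t=1.4908 (wall)
  → r_4 = 1.4908
beam 5: φ=45°, α=330°
  d=(0.8660,-0.5000)  start (2,2)  tX=0.4503 tY=0.8800  stride 1/|dx|=1.1547 1/|dy|=2.0000
    cross x-line → (3,2), t=0.4503
    cross y-line → (3,1), t=0.8800
    cross x-line → (4,1), t=1.6050
    cross x-line → (5,1), t=2.7597
    cross y-line → (5,0), t=2.8800 (wall)
  → r_5 = 2.8800
beam 6: φ=90°, α=15°
  d=(0.9659,0.2588)  start (2,2)  tX=0.4038 tY=2.1637  stride 1/|dx|=1.0353 1/|dy|=3.8637
    cross x-line → (3,2), t=0.4038
    cross x-line → (4,2), t=1.4390
    cross y-line → (4,3), t=2.1637
    cross x-line → (5,3), t=2.4743
    cross x-line → (6,3), t=3.5096
    cross x-line → (7,3), t=4.5449
    cross x-line → (8,3), t=5.5801
    cross y-line → (8,4), t=6.0274
    cross x-line → (9,4), t=6.6154 (wall)
  → r_6 = 6.6154
beam 7: φ=135°, α=60°
  d=(0.5000,0.8660)  start (2,2)  tX=0.7800 tY=0.6466  stride 1/|dx|=2.0000 1/|dy|=1.1547
    cross y-line → (2,3), t=0.6466
    cross x-line → (3,3), t=0.7800 (wall)
  → r_7 = 0.7800

ranges = [1.8591, 1.6668, 1.6628, 1.4908, 2.8800, 6.6154, 0.7800]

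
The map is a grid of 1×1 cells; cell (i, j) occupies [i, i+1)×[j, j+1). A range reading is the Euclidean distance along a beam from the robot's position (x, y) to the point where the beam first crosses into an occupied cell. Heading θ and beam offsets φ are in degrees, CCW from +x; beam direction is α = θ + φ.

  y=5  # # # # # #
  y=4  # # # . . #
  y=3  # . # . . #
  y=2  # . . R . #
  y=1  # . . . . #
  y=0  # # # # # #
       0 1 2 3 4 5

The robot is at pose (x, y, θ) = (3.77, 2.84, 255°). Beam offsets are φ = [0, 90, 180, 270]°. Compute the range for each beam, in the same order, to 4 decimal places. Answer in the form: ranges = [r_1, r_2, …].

ranges = [1.9049, 1.2734, 2.2362, 0.7972]

beam 1: φ=0°, α=255°
  d=(-0.2588,-0.9659)  start (3,2)  tX=2.9751 tY=0.8696  stride 1/|dx|=3.8637 1/|dy|=1.0353
    cross y-line → (3,1), t=0.8696
    cross y-line → (3,0), t=1.9049 (wall)
  → r_1 = 1.9049
beam 2: φ=90°, α=345°
  d=(0.9659,-0.2588)  start (3,2)  tX=0.2381 tY=3.2455  stride 1/|dx|=1.0353 1/|dy|=3.8637
    cross x-line → (4,2), t=0.2381
    cross x-line → (5,2), t=1.2734 (wall)
  → r_2 = 1.2734
beam 3: φ=180°, α=75°
  d=(0.2588,0.9659)  start (3,2)  tX=0.8887 tY=0.1656  stride 1/|dx|=3.8637 1/|dy|=1.0353
    cross y-line → (3,3), t=0.1656
    cross x-line → (4,3), t=0.8887
    cross y-line → (4,4), t=1.2009
    cross y-line → (4,5), t=2.2362 (wall)
  → r_3 = 2.2362
beam 4: φ=270°, α=165°
  d=(-0.9659,0.2588)  start (3,2)  tX=0.7972 tY=0.6182  stride 1/|dx|=1.0353 1/|dy|=3.8637
    cross y-line → (3,3), t=0.6182
    cross x-line → (2,3), t=0.7972 (wall)
  → r_4 = 0.7972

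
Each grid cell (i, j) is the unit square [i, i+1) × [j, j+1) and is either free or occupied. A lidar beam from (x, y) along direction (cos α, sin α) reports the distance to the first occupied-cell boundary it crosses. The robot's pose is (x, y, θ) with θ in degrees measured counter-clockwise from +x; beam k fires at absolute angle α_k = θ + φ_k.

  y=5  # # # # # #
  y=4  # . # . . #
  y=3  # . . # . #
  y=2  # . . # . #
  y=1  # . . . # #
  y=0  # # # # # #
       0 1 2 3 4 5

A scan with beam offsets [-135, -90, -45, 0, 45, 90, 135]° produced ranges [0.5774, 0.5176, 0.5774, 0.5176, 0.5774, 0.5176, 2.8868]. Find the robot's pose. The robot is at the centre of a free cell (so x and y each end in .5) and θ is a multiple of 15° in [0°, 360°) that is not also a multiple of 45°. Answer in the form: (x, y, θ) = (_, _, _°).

Candidates: 12 free-cell centres × 16 headings = 192 poses. Raycast each; keep the one whose scan matches to 4 dp.
  (4.5, 4.5, 300°): beam 1 = 1.5529 ≠ 0.5774 ✗
  (4.5, 3.5, 15°): beam 1 = 1.0000 ≠ 0.5774 ✗
  (4.5, 2.5, 330°): beam 1 = 0.5176 ≠ 0.5774 ✗
  …
  (3.5, 1.5, 15°): r_1=0.5774, r_2=0.5176, r_3=0.5774, r_4=0.5176, r_5=0.5774, r_6=0.5176, r_7=2.8868 — all match ✓
No second candidate reproduces the full scan.

(x, y, θ) = (3.5, 1.5, 15°)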